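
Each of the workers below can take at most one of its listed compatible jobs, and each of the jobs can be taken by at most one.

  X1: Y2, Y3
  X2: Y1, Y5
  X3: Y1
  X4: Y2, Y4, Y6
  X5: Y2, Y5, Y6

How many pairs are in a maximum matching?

5

Unit-capacity flow: source→left, listed edges, right→sink; max matching = max flow.
Augmenting path X1→Y2 (+1); matched 1.
Augmenting path X2→Y1 (+1); matched 2.
Augmenting path X4→Y4 (+1); matched 3.
Augmenting path X5→Y5 (+1); matched 4.
Augmenting path X3→Y1→X2→Y5→X5→Y6 (+1); matched 5.
No augmenting path remains; maximum matching = 5.
König certificate: {X1, X2, X3, X4, X5} is a vertex cover of size 5 (every listed pair touches it), so no matching can be larger.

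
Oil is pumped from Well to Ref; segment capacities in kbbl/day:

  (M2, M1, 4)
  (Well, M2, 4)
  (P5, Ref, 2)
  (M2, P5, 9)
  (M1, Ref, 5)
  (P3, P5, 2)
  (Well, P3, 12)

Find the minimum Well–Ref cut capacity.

Augment Well→P3→P5→Ref: bottleneck 2, flow now 2.
Augment Well→M2→M1→Ref: bottleneck 4, flow now 6.
No augmenting path remains; maximum flow = 6.
By max-flow min-cut, the minimum cut capacity equals the max flow.
In the residual graph, reachable from Well: {Well, P3}.
Min-cut edges: Well→M2 (4), P3→P5 (2); capacity 4 + 2 = 6.

6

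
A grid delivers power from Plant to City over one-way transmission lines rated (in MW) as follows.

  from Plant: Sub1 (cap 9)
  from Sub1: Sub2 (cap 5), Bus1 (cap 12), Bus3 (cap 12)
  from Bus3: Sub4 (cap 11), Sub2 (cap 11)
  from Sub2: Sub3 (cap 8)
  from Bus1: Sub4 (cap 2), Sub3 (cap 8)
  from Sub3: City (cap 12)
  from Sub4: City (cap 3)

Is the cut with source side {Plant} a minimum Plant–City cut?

Yes — it is a minimum cut (capacity 9).

Given cut capacity: 9 = 9.
Augment Plant→Sub1→Bus3→Sub4→City: bottleneck 3, flow now 3.
Augment Plant→Sub1→Sub2→Sub3→City: bottleneck 5, flow now 8.
Augment Plant→Sub1→Bus1→Sub3→City: bottleneck 1, flow now 9.
No augmenting path remains; maximum flow = 9.
Cut capacity 9 equals the max flow, so it is a minimum cut.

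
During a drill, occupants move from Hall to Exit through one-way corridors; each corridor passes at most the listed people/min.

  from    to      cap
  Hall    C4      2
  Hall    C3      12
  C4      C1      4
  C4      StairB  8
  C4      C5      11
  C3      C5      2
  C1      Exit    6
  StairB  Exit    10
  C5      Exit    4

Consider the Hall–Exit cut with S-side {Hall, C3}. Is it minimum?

Yes — it is a minimum cut (capacity 4).

Given cut capacity: 2 + 2 = 4.
Augment Hall→C4→C1→Exit: bottleneck 2, flow now 2.
Augment Hall→C3→C5→Exit: bottleneck 2, flow now 4.
No augmenting path remains; maximum flow = 4.
Cut capacity 4 equals the max flow, so it is a minimum cut.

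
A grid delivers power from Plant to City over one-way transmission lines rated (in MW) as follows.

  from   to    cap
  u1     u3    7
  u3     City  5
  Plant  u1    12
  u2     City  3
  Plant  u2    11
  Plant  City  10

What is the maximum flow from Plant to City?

Augment Plant→City: bottleneck 10, flow now 10.
Augment Plant→u2→City: bottleneck 3, flow now 13.
Augment Plant→u1→u3→City: bottleneck 5, flow now 18.
No augmenting path remains; maximum flow = 18.
In the residual graph, reachable from Plant: {Plant, u1, u2, u3}.
Min-cut edges: Plant→City (10), u2→City (3), u3→City (5); capacity 10 + 3 + 5 = 18.
This cut is saturated, so no flow can exceed 18.

18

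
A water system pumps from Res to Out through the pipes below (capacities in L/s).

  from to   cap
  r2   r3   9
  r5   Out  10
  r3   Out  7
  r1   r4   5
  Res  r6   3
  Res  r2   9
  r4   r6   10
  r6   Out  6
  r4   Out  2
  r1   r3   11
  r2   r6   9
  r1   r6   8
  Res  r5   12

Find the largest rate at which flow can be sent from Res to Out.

Augment Res→r5→Out: bottleneck 10, flow now 10.
Augment Res→r6→Out: bottleneck 3, flow now 13.
Augment Res→r2→r3→Out: bottleneck 7, flow now 20.
Augment Res→r2→r6→Out: bottleneck 2, flow now 22.
No augmenting path remains; maximum flow = 22.
In the residual graph, reachable from Res: {Res, r5}.
Min-cut edges: Res→r2 (9), Res→r6 (3), r5→Out (10); capacity 9 + 3 + 10 = 22.
This cut is saturated, so no flow can exceed 22.

22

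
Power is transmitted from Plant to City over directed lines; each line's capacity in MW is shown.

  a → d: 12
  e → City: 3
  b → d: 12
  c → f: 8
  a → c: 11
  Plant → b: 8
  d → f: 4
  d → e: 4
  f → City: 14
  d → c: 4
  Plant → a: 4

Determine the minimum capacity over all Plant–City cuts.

Augment Plant→a→c→f→City: bottleneck 4, flow now 4.
Augment Plant→b→d→e→City: bottleneck 3, flow now 7.
Augment Plant→b→d→f→City: bottleneck 4, flow now 11.
Augment Plant→b→d→c→f→City: bottleneck 1, flow now 12.
No augmenting path remains; maximum flow = 12.
By max-flow min-cut, the minimum cut capacity equals the max flow.
In the residual graph, reachable from Plant: {Plant}.
Min-cut edges: Plant→a (4), Plant→b (8); capacity 4 + 8 = 12.

12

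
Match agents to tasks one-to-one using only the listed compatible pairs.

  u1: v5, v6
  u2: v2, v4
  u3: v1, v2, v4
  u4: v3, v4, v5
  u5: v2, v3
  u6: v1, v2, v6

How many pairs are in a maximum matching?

6

Unit-capacity flow: source→left, listed edges, right→sink; max matching = max flow.
Augmenting path u1→v5 (+1); matched 1.
Augmenting path u2→v2 (+1); matched 2.
Augmenting path u3→v1 (+1); matched 3.
Augmenting path u4→v3 (+1); matched 4.
Augmenting path u6→v6 (+1); matched 5.
Augmenting path u5→v2→u2→v4 (+1); matched 6.
No augmenting path remains; maximum matching = 6.
König certificate: {u1, u2, u3, u4, u5, u6} is a vertex cover of size 6 (every listed pair touches it), so no matching can be larger.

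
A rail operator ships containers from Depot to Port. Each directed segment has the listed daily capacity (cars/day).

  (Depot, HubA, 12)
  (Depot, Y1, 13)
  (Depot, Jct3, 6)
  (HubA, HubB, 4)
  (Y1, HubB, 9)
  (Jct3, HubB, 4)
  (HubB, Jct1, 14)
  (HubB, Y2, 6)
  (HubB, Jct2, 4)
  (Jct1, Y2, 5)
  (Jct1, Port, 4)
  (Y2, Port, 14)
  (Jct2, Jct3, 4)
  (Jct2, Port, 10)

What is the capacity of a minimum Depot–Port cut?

Augment Depot→HubA→HubB→Jct1→Port: bottleneck 4, flow now 4.
Augment Depot→Y1→HubB→Y2→Port: bottleneck 6, flow now 10.
Augment Depot→Y1→HubB→Jct2→Port: bottleneck 3, flow now 13.
Augment Depot→Jct3→HubB→Jct2→Port: bottleneck 1, flow now 14.
Augment Depot→Jct3→HubB→Jct1→Y2→Port: bottleneck 3, flow now 17.
No augmenting path remains; maximum flow = 17.
By max-flow min-cut, the minimum cut capacity equals the max flow.
In the residual graph, reachable from Depot: {Depot, HubA, Y1, Jct3}.
Min-cut edges: HubA→HubB (4), Y1→HubB (9), Jct3→HubB (4); capacity 4 + 9 + 4 = 17.

17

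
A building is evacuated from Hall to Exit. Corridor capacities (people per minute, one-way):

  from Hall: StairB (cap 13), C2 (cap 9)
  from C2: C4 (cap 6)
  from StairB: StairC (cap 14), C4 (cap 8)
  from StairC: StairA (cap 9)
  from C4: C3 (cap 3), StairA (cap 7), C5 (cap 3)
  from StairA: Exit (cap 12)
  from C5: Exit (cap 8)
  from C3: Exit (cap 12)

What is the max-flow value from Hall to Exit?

18

Augment Hall→C2→C4→StairA→Exit: bottleneck 6, flow now 6.
Augment Hall→StairB→StairC→StairA→Exit: bottleneck 6, flow now 12.
Augment Hall→StairB→C4→C5→Exit: bottleneck 3, flow now 15.
Augment Hall→StairB→C4→C3→Exit: bottleneck 3, flow now 18.
No augmenting path remains; maximum flow = 18.
In the residual graph, reachable from Hall: {Hall, C2, StairB, StairC, C4, StairA}.
Min-cut edges: C4→C5 (3), C4→C3 (3), StairA→Exit (12); capacity 3 + 3 + 12 = 18.
This cut is saturated, so no flow can exceed 18.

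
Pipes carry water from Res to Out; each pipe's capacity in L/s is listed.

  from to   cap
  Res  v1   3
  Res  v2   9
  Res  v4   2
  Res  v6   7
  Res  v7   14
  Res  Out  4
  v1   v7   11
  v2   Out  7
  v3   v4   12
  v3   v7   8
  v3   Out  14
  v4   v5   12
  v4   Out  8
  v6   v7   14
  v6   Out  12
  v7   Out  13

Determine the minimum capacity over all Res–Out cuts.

Augment Res→Out: bottleneck 4, flow now 4.
Augment Res→v2→Out: bottleneck 7, flow now 11.
Augment Res→v4→Out: bottleneck 2, flow now 13.
Augment Res→v6→Out: bottleneck 7, flow now 20.
Augment Res→v7→Out: bottleneck 13, flow now 33.
No augmenting path remains; maximum flow = 33.
By max-flow min-cut, the minimum cut capacity equals the max flow.
In the residual graph, reachable from Res: {Res, v1, v2, v7}.
Min-cut edges: Res→v4 (2), Res→v6 (7), Res→Out (4), v2→Out (7), v7→Out (13); capacity 2 + 7 + 4 + 7 + 13 = 33.

33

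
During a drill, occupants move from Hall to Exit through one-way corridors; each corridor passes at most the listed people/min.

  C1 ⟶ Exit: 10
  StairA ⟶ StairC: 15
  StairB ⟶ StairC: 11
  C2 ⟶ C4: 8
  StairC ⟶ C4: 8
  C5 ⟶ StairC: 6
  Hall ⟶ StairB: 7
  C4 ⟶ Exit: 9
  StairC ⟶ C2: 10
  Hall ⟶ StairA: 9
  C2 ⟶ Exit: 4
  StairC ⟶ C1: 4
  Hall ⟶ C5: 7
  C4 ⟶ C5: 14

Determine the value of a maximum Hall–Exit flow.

17

Augment Hall→StairB→StairC→C4→Exit: bottleneck 7, flow now 7.
Augment Hall→C5→StairC→C4→Exit: bottleneck 1, flow now 8.
Augment Hall→C5→StairC→C2→Exit: bottleneck 4, flow now 12.
Augment Hall→C5→StairC→C1→Exit: bottleneck 1, flow now 13.
Augment Hall→StairA→StairC→C1→Exit: bottleneck 3, flow now 16.
Augment Hall→StairA→StairC→C2→C4→Exit: bottleneck 1, flow now 17.
No augmenting path remains; maximum flow = 17.
In the residual graph, reachable from Hall: {Hall, StairB, C5, StairA, StairC, C4, C2}.
Min-cut edges: StairC→C1 (4), C4→Exit (9), C2→Exit (4); capacity 4 + 9 + 4 = 17.
This cut is saturated, so no flow can exceed 17.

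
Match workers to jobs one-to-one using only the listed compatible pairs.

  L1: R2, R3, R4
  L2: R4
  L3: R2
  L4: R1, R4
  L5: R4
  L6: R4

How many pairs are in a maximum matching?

Unit-capacity flow: source→left, listed edges, right→sink; max matching = max flow.
Augmenting path L1→R2 (+1); matched 1.
Augmenting path L2→R4 (+1); matched 2.
Augmenting path L4→R1 (+1); matched 3.
Augmenting path L3→R2→L1→R3 (+1); matched 4.
No augmenting path remains; maximum matching = 4.
König certificate: {L1, L3, L4, R4} is a vertex cover of size 4 (every listed pair touches it), so no matching can be larger.

4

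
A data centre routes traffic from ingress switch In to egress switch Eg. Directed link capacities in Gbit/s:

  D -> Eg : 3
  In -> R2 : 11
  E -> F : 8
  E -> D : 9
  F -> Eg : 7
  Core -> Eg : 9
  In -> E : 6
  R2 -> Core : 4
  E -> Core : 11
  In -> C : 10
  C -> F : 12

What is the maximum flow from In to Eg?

Augment In→R2→Core→Eg: bottleneck 4, flow now 4.
Augment In→C→F→Eg: bottleneck 7, flow now 11.
Augment In→E→D→Eg: bottleneck 3, flow now 14.
Augment In→E→Core→Eg: bottleneck 3, flow now 17.
No augmenting path remains; maximum flow = 17.
In the residual graph, reachable from In: {In, R2, C, F}.
Min-cut edges: In→E (6), R2→Core (4), F→Eg (7); capacity 6 + 4 + 7 = 17.
This cut is saturated, so no flow can exceed 17.

17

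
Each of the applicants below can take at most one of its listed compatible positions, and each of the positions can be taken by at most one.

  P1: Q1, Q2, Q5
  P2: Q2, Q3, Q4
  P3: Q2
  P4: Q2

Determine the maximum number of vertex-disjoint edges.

3

Unit-capacity flow: source→left, listed edges, right→sink; max matching = max flow.
Augmenting path P1→Q1 (+1); matched 1.
Augmenting path P2→Q2 (+1); matched 2.
Augmenting path P3→Q2→P2→Q3 (+1); matched 3.
No augmenting path remains; maximum matching = 3.
König certificate: {P1, P2, Q2} is a vertex cover of size 3 (every listed pair touches it), so no matching can be larger.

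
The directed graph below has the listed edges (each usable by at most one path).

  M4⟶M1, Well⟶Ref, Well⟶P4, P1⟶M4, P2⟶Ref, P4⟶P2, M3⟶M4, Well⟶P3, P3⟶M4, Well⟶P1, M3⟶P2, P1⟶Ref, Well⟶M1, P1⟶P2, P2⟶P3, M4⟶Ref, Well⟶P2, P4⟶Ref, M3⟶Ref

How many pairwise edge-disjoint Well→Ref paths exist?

Assign every edge capacity 1; by Menger, the answer equals the max flow.
Path Well→Ref (+1); total 1.
Path Well→P1→Ref (+1); total 2.
Path Well→P4→Ref (+1); total 3.
Path Well→P2→Ref (+1); total 4.
Path Well→P3→M4→Ref (+1); total 5.
No residual Well→Ref path; max flow = 5.
Certifying cut of size 5: {Well→P1, Well→P2, Well→P3, Well→P4, Well→Ref}.

5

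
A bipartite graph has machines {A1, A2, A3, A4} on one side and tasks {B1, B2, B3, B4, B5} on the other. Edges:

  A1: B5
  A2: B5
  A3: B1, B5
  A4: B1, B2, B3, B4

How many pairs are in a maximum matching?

Unit-capacity flow: source→left, listed edges, right→sink; max matching = max flow.
Augmenting path A1→B5 (+1); matched 1.
Augmenting path A3→B1 (+1); matched 2.
Augmenting path A4→B2 (+1); matched 3.
No augmenting path remains; maximum matching = 3.
König certificate: {A3, A4, B5} is a vertex cover of size 3 (every listed pair touches it), so no matching can be larger.

3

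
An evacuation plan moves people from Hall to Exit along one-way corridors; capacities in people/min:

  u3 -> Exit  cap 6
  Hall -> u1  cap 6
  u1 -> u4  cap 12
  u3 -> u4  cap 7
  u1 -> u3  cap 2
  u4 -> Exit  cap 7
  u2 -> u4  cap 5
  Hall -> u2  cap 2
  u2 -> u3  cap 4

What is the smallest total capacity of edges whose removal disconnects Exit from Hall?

Augment Hall→u1→u3→Exit: bottleneck 2, flow now 2.
Augment Hall→u1→u4→Exit: bottleneck 4, flow now 6.
Augment Hall→u2→u3→Exit: bottleneck 2, flow now 8.
No augmenting path remains; maximum flow = 8.
By max-flow min-cut, the minimum cut capacity equals the max flow.
In the residual graph, reachable from Hall: {Hall}.
Min-cut edges: Hall→u1 (6), Hall→u2 (2); capacity 6 + 2 = 8.

8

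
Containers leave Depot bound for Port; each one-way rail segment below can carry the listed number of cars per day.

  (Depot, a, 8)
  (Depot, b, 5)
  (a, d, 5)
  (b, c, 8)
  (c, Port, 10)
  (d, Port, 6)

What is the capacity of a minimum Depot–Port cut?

Augment Depot→a→d→Port: bottleneck 5, flow now 5.
Augment Depot→b→c→Port: bottleneck 5, flow now 10.
No augmenting path remains; maximum flow = 10.
By max-flow min-cut, the minimum cut capacity equals the max flow.
In the residual graph, reachable from Depot: {Depot, a}.
Min-cut edges: Depot→b (5), a→d (5); capacity 5 + 5 = 10.

10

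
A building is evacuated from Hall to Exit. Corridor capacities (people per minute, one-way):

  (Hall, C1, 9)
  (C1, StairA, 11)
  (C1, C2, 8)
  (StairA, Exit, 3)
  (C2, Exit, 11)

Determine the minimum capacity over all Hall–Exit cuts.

9

Augment Hall→C1→StairA→Exit: bottleneck 3, flow now 3.
Augment Hall→C1→C2→Exit: bottleneck 6, flow now 9.
No augmenting path remains; maximum flow = 9.
By max-flow min-cut, the minimum cut capacity equals the max flow.
In the residual graph, reachable from Hall: {Hall}.
Min-cut edges: Hall→C1 (9); capacity 9 = 9.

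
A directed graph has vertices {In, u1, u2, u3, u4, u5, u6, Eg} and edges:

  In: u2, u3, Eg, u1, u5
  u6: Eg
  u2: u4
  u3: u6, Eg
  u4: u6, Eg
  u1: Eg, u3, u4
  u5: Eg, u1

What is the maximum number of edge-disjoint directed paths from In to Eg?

5

Assign every edge capacity 1; by Menger, the answer equals the max flow.
Path In→Eg (+1); total 1.
Path In→u1→Eg (+1); total 2.
Path In→u3→Eg (+1); total 3.
Path In→u5→Eg (+1); total 4.
Path In→u2→u4→Eg (+1); total 5.
No residual In→Eg path; max flow = 5.
Certifying cut of size 5: {In→Eg, In→u1, In→u2, In→u3, In→u5}.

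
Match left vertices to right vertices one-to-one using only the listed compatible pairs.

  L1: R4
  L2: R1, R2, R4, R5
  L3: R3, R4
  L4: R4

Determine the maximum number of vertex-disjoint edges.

3

Unit-capacity flow: source→left, listed edges, right→sink; max matching = max flow.
Augmenting path L1→R4 (+1); matched 1.
Augmenting path L2→R1 (+1); matched 2.
Augmenting path L3→R3 (+1); matched 3.
No augmenting path remains; maximum matching = 3.
König certificate: {L2, L3, R4} is a vertex cover of size 3 (every listed pair touches it), so no matching can be larger.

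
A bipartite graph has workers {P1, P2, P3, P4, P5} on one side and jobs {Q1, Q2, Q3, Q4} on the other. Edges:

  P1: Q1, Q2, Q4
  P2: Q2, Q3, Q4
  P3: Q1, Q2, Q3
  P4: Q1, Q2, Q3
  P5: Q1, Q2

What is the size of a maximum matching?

Unit-capacity flow: source→left, listed edges, right→sink; max matching = max flow.
Augmenting path P1→Q1 (+1); matched 1.
Augmenting path P2→Q2 (+1); matched 2.
Augmenting path P3→Q3 (+1); matched 3.
Augmenting path P4→Q1→P1→Q4 (+1); matched 4.
No augmenting path remains; maximum matching = 4.
König certificate: {Q1, Q2, Q3, Q4} is a vertex cover of size 4 (every listed pair touches it), so no matching can be larger.

4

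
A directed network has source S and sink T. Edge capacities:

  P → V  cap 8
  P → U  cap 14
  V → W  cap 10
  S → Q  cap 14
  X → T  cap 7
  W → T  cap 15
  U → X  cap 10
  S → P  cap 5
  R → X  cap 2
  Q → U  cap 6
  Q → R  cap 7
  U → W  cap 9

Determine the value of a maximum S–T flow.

Augment S→P→U→W→T: bottleneck 5, flow now 5.
Augment S→Q→R→X→T: bottleneck 2, flow now 7.
Augment S→Q→U→W→T: bottleneck 4, flow now 11.
Augment S→Q→U→X→T: bottleneck 2, flow now 13.
No augmenting path remains; maximum flow = 13.
In the residual graph, reachable from S: {S, Q, R}.
Min-cut edges: S→P (5), Q→U (6), R→X (2); capacity 5 + 6 + 2 = 13.
This cut is saturated, so no flow can exceed 13.

13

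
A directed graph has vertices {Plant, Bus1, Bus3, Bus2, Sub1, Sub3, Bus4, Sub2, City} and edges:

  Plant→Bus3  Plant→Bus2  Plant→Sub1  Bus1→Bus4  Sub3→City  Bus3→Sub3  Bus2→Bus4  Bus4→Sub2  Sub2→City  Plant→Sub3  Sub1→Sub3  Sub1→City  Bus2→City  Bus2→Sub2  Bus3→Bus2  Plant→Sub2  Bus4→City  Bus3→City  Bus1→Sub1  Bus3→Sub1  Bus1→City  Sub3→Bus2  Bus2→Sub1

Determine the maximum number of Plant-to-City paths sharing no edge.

5

Assign every edge capacity 1; by Menger, the answer equals the max flow.
Path Plant→Bus3→City (+1); total 1.
Path Plant→Bus2→City (+1); total 2.
Path Plant→Sub1→City (+1); total 3.
Path Plant→Sub3→City (+1); total 4.
Path Plant→Sub2→City (+1); total 5.
No residual Plant→City path; max flow = 5.
Certifying cut of size 5: {Plant→Bus2, Plant→Bus3, Plant→Sub1, Plant→Sub2, Plant→Sub3}.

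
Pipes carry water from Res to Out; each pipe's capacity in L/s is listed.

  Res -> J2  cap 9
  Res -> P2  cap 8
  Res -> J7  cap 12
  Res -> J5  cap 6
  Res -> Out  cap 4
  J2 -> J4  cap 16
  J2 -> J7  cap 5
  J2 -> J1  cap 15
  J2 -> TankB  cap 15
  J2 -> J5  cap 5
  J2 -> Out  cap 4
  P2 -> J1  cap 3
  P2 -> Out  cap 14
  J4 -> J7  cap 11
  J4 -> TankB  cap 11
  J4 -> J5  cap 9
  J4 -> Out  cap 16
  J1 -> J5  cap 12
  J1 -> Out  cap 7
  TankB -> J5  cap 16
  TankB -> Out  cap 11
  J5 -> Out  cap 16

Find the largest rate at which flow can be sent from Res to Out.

Augment Res→Out: bottleneck 4, flow now 4.
Augment Res→J2→Out: bottleneck 4, flow now 8.
Augment Res→P2→Out: bottleneck 8, flow now 16.
Augment Res→J5→Out: bottleneck 6, flow now 22.
Augment Res→J2→J4→Out: bottleneck 5, flow now 27.
No augmenting path remains; maximum flow = 27.
In the residual graph, reachable from Res: {Res, J7}.
Min-cut edges: Res→J2 (9), Res→P2 (8), Res→J5 (6), Res→Out (4); capacity 9 + 8 + 6 + 4 = 27.
This cut is saturated, so no flow can exceed 27.

27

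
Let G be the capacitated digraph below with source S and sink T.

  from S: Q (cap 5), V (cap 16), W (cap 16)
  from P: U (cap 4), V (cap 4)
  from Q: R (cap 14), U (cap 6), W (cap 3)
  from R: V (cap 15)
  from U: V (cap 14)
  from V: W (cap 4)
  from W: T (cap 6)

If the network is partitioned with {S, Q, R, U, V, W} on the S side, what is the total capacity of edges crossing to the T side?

6

Edges leaving {S, Q, R, U, V, W}: W→T (6).
Cut capacity = 6 = 6.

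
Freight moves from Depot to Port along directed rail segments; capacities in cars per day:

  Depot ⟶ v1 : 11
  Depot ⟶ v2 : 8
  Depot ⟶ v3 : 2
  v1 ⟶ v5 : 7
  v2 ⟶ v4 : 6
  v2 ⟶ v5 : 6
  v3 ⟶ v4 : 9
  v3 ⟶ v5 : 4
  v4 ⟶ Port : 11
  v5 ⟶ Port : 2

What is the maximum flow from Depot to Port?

Augment Depot→v1→v5→Port: bottleneck 2, flow now 2.
Augment Depot→v2→v4→Port: bottleneck 6, flow now 8.
Augment Depot→v3→v4→Port: bottleneck 2, flow now 10.
No augmenting path remains; maximum flow = 10.
In the residual graph, reachable from Depot: {Depot, v1, v2, v5}.
Min-cut edges: Depot→v3 (2), v2→v4 (6), v5→Port (2); capacity 2 + 6 + 2 = 10.
This cut is saturated, so no flow can exceed 10.

10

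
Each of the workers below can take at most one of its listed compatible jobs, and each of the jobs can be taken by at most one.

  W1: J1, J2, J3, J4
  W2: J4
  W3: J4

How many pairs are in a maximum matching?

2

Unit-capacity flow: source→left, listed edges, right→sink; max matching = max flow.
Augmenting path W1→J1 (+1); matched 1.
Augmenting path W2→J4 (+1); matched 2.
No augmenting path remains; maximum matching = 2.
König certificate: {W1, J4} is a vertex cover of size 2 (every listed pair touches it), so no matching can be larger.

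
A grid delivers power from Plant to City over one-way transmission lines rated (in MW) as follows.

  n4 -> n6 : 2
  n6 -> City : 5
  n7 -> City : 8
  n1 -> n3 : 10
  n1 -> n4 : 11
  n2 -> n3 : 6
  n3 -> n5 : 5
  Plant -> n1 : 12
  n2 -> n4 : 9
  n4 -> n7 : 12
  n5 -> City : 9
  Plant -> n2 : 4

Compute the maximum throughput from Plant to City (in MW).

15

Augment Plant→n1→n3→n5→City: bottleneck 5, flow now 5.
Augment Plant→n1→n4→n6→City: bottleneck 2, flow now 7.
Augment Plant→n1→n4→n7→City: bottleneck 5, flow now 12.
Augment Plant→n2→n4→n7→City: bottleneck 3, flow now 15.
No augmenting path remains; maximum flow = 15.
In the residual graph, reachable from Plant: {Plant, n1, n2, n3, n4, n7}.
Min-cut edges: n3→n5 (5), n4→n6 (2), n7→City (8); capacity 5 + 2 + 8 = 15.
This cut is saturated, so no flow can exceed 15.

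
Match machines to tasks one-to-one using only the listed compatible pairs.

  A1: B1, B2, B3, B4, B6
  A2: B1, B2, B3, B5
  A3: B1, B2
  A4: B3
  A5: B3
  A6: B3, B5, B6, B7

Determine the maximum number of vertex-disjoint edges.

Unit-capacity flow: source→left, listed edges, right→sink; max matching = max flow.
Augmenting path A1→B1 (+1); matched 1.
Augmenting path A2→B2 (+1); matched 2.
Augmenting path A4→B3 (+1); matched 3.
Augmenting path A6→B5 (+1); matched 4.
Augmenting path A3→B1→A1→B4 (+1); matched 5.
No augmenting path remains; maximum matching = 5.
König certificate: {A1, A2, A3, A6, B3} is a vertex cover of size 5 (every listed pair touches it), so no matching can be larger.

5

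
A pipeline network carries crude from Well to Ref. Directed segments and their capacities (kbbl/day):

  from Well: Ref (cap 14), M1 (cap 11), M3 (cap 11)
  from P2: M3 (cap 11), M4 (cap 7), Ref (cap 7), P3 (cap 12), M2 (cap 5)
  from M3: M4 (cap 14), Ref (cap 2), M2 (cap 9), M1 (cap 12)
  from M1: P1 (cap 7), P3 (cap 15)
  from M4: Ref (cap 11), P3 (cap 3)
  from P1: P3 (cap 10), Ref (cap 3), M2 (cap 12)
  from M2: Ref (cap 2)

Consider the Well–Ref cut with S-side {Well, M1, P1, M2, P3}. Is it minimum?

Yes — it is a minimum cut (capacity 30).

Given cut capacity: 11 + 14 + 3 + 2 = 30.
Augment Well→Ref: bottleneck 14, flow now 14.
Augment Well→M3→Ref: bottleneck 2, flow now 16.
Augment Well→M3→M4→Ref: bottleneck 9, flow now 25.
Augment Well→M1→P1→Ref: bottleneck 3, flow now 28.
Augment Well→M1→P1→M2→Ref: bottleneck 2, flow now 30.
No augmenting path remains; maximum flow = 30.
Cut capacity 30 equals the max flow, so it is a minimum cut.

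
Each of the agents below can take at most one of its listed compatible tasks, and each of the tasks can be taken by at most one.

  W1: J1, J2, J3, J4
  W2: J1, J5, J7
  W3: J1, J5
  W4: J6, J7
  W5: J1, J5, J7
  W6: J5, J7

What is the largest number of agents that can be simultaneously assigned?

Unit-capacity flow: source→left, listed edges, right→sink; max matching = max flow.
Augmenting path W1→J1 (+1); matched 1.
Augmenting path W2→J5 (+1); matched 2.
Augmenting path W4→J6 (+1); matched 3.
Augmenting path W5→J7 (+1); matched 4.
Augmenting path W3→J1→W1→J2 (+1); matched 5.
No augmenting path remains; maximum matching = 5.
König certificate: {W1, W4, J1, J5, J7} is a vertex cover of size 5 (every listed pair touches it), so no matching can be larger.

5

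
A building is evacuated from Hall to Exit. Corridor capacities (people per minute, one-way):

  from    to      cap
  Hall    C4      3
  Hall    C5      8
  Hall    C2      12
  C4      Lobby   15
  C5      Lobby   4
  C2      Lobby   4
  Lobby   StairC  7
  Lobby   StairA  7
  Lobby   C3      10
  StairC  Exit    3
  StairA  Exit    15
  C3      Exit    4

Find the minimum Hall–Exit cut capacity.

Augment Hall→C4→Lobby→StairC→Exit: bottleneck 3, flow now 3.
Augment Hall→C5→Lobby→StairA→Exit: bottleneck 4, flow now 7.
Augment Hall→C2→Lobby→StairA→Exit: bottleneck 3, flow now 10.
Augment Hall→C2→Lobby→C3→Exit: bottleneck 1, flow now 11.
No augmenting path remains; maximum flow = 11.
By max-flow min-cut, the minimum cut capacity equals the max flow.
In the residual graph, reachable from Hall: {Hall, C5, C2}.
Min-cut edges: Hall→C4 (3), C5→Lobby (4), C2→Lobby (4); capacity 3 + 4 + 4 = 11.

11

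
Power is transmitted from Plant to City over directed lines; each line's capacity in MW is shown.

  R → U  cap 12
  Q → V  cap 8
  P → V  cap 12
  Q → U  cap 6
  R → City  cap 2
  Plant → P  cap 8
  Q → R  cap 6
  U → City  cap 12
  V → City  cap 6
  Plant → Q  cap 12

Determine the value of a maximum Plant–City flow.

18

Augment Plant→P→V→City: bottleneck 6, flow now 6.
Augment Plant→Q→R→City: bottleneck 2, flow now 8.
Augment Plant→Q→U→City: bottleneck 6, flow now 14.
Augment Plant→Q→R→U→City: bottleneck 4, flow now 18.
No augmenting path remains; maximum flow = 18.
In the residual graph, reachable from Plant: {Plant, P, V}.
Min-cut edges: Plant→Q (12), V→City (6); capacity 12 + 6 = 18.
This cut is saturated, so no flow can exceed 18.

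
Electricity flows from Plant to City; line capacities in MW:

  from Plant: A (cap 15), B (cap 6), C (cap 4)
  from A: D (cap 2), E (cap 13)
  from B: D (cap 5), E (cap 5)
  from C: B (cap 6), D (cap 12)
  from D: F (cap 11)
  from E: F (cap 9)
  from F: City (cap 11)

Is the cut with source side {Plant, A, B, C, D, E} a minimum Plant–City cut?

Given cut capacity: 11 + 9 = 20.
Augment Plant→A→D→F→City: bottleneck 2, flow now 2.
Augment Plant→A→E→F→City: bottleneck 9, flow now 11.
No augmenting path remains; maximum flow = 11.
In the residual graph, reachable from Plant: {Plant, A, B, C, D, E, F}.
Min-cut edges: F→City (11); capacity 11 = 11.
Cut capacity 20 exceeds the max flow 11, so it is not minimum.

No — its capacity is 20, but the minimum cut has capacity 11.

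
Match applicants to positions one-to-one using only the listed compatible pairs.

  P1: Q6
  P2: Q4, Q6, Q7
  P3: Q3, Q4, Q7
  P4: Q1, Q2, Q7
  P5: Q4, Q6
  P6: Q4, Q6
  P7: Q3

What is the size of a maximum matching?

5

Unit-capacity flow: source→left, listed edges, right→sink; max matching = max flow.
Augmenting path P1→Q6 (+1); matched 1.
Augmenting path P2→Q4 (+1); matched 2.
Augmenting path P3→Q3 (+1); matched 3.
Augmenting path P4→Q1 (+1); matched 4.
Augmenting path P5→Q4→P2→Q7 (+1); matched 5.
No augmenting path remains; maximum matching = 5.
König certificate: {P4, Q3, Q4, Q6, Q7} is a vertex cover of size 5 (every listed pair touches it), so no matching can be larger.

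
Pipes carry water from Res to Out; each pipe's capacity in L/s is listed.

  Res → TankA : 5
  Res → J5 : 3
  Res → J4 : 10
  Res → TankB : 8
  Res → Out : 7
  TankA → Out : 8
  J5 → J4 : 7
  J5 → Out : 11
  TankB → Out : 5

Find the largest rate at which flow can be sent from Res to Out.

20

Augment Res→Out: bottleneck 7, flow now 7.
Augment Res→TankA→Out: bottleneck 5, flow now 12.
Augment Res→J5→Out: bottleneck 3, flow now 15.
Augment Res→TankB→Out: bottleneck 5, flow now 20.
No augmenting path remains; maximum flow = 20.
In the residual graph, reachable from Res: {Res, J4, TankB}.
Min-cut edges: Res→TankA (5), Res→J5 (3), Res→Out (7), TankB→Out (5); capacity 5 + 3 + 7 + 5 = 20.
This cut is saturated, so no flow can exceed 20.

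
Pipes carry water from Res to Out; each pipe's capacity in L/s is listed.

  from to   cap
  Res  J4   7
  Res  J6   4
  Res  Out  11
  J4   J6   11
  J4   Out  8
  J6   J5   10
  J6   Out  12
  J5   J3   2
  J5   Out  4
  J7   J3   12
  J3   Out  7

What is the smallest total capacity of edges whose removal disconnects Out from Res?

22

Augment Res→Out: bottleneck 11, flow now 11.
Augment Res→J4→Out: bottleneck 7, flow now 18.
Augment Res→J6→Out: bottleneck 4, flow now 22.
No augmenting path remains; maximum flow = 22.
By max-flow min-cut, the minimum cut capacity equals the max flow.
In the residual graph, reachable from Res: {Res}.
Min-cut edges: Res→J4 (7), Res→J6 (4), Res→Out (11); capacity 7 + 4 + 11 = 22.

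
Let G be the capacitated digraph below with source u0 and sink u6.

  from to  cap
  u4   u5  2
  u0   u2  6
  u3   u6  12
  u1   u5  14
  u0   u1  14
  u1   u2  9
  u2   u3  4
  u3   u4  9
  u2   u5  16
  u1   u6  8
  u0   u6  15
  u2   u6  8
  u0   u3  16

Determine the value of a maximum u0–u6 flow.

43

Augment u0→u6: bottleneck 15, flow now 15.
Augment u0→u1→u6: bottleneck 8, flow now 23.
Augment u0→u2→u6: bottleneck 6, flow now 29.
Augment u0→u3→u6: bottleneck 12, flow now 41.
Augment u0→u1→u2→u6: bottleneck 2, flow now 43.
No augmenting path remains; maximum flow = 43.
In the residual graph, reachable from u0: {u0, u1, u2, u3, u4, u5}.
Min-cut edges: u0→u6 (15), u1→u6 (8), u2→u6 (8), u3→u6 (12); capacity 15 + 8 + 8 + 12 = 43.
This cut is saturated, so no flow can exceed 43.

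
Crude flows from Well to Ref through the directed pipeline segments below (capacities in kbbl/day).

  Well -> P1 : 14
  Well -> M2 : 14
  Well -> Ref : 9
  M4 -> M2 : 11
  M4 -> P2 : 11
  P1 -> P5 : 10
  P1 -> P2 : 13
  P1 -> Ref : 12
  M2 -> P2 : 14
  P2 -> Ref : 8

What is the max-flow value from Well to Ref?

29

Augment Well→Ref: bottleneck 9, flow now 9.
Augment Well→P1→Ref: bottleneck 12, flow now 21.
Augment Well→P1→P2→Ref: bottleneck 2, flow now 23.
Augment Well→M2→P2→Ref: bottleneck 6, flow now 29.
No augmenting path remains; maximum flow = 29.
In the residual graph, reachable from Well: {Well, P1, M2, P5, P2}.
Min-cut edges: Well→Ref (9), P1→Ref (12), P2→Ref (8); capacity 9 + 12 + 8 = 29.
This cut is saturated, so no flow can exceed 29.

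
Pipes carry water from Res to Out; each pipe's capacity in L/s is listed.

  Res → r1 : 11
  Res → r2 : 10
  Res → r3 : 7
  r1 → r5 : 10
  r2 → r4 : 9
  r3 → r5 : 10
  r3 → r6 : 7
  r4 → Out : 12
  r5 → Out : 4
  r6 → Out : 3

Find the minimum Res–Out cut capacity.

16

Augment Res→r1→r5→Out: bottleneck 4, flow now 4.
Augment Res→r2→r4→Out: bottleneck 9, flow now 13.
Augment Res→r3→r6→Out: bottleneck 3, flow now 16.
No augmenting path remains; maximum flow = 16.
By max-flow min-cut, the minimum cut capacity equals the max flow.
In the residual graph, reachable from Res: {Res, r1, r2, r3, r5, r6}.
Min-cut edges: r2→r4 (9), r5→Out (4), r6→Out (3); capacity 9 + 4 + 3 = 16.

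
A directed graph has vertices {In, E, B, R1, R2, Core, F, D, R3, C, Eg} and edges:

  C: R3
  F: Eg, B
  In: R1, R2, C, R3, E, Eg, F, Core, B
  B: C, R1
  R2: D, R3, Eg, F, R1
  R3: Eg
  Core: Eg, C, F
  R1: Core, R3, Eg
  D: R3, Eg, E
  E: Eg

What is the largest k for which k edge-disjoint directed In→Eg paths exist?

7

Assign every edge capacity 1; by Menger, the answer equals the max flow.
Path In→Eg (+1); total 1.
Path In→E→Eg (+1); total 2.
Path In→R1→Eg (+1); total 3.
Path In→R2→Eg (+1); total 4.
Path In→Core→Eg (+1); total 5.
Path In→F→Eg (+1); total 6.
Path In→R3→Eg (+1); total 7.
No residual In→Eg path; max flow = 7.
Certifying cut of size 7: {Core→Eg, F→Eg, In→E, In→Eg, In→R2, R1→Eg, R3→Eg}.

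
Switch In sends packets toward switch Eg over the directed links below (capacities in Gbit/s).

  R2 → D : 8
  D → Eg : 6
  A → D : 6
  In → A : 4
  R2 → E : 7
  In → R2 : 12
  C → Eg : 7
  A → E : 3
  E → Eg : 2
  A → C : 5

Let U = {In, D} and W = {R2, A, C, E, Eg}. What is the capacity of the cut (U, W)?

22

Edges leaving {In, D}: In→R2 (12), In→A (4), D→Eg (6).
Cut capacity = 12 + 4 + 6 = 22.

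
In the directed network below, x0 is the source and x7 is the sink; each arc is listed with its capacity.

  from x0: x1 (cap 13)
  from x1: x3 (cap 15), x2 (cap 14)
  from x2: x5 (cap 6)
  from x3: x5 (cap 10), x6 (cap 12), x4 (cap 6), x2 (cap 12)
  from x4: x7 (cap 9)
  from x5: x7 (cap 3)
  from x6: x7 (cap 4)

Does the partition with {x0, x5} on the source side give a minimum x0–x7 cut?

Given cut capacity: 13 + 3 = 16.
Augment x0→x1→x2→x5→x7: bottleneck 3, flow now 3.
Augment x0→x1→x3→x4→x7: bottleneck 6, flow now 9.
Augment x0→x1→x3→x6→x7: bottleneck 4, flow now 13.
No augmenting path remains; maximum flow = 13.
In the residual graph, reachable from x0: {x0}.
Min-cut edges: x0→x1 (13); capacity 13 = 13.
Cut capacity 16 exceeds the max flow 13, so it is not minimum.

No — its capacity is 16, but the minimum cut has capacity 13.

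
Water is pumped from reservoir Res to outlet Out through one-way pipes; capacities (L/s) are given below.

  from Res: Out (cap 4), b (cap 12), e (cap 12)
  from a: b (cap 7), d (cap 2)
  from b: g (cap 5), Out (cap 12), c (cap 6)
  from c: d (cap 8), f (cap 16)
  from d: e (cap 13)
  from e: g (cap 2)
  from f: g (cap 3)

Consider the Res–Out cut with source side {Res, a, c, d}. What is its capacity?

64

Edges leaving {Res, a, c, d}: Res→b (12), Res→e (12), Res→Out (4), a→b (7), c→f (16), d→e (13).
Cut capacity = 12 + 12 + 4 + 7 + 16 + 13 = 64.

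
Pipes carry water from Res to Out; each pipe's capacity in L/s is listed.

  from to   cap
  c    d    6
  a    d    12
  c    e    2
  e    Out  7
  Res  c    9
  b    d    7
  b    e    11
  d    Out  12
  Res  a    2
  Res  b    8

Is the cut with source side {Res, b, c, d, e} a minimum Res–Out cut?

Given cut capacity: 2 + 12 + 7 = 21.
Augment Res→a→d→Out: bottleneck 2, flow now 2.
Augment Res→b→d→Out: bottleneck 7, flow now 9.
Augment Res→b→e→Out: bottleneck 1, flow now 10.
Augment Res→c→d→Out: bottleneck 3, flow now 13.
Augment Res→c→e→Out: bottleneck 2, flow now 15.
Augment Res→c→d→b→e→Out: bottleneck 3, flow now 18. (uses reverse residual edge)
No augmenting path remains; maximum flow = 18.
In the residual graph, reachable from Res: {Res, c}.
Min-cut edges: Res→a (2), Res→b (8), c→d (6), c→e (2); capacity 2 + 8 + 6 + 2 = 18.
Cut capacity 21 exceeds the max flow 18, so it is not minimum.

No — its capacity is 21, but the minimum cut has capacity 18.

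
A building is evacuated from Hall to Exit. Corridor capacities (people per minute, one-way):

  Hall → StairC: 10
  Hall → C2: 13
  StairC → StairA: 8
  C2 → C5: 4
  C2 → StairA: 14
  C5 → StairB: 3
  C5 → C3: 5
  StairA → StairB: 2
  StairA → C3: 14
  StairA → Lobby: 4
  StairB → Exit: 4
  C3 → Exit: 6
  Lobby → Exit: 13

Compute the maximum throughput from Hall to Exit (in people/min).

14

Augment Hall→StairC→StairA→StairB→Exit: bottleneck 2, flow now 2.
Augment Hall→StairC→StairA→C3→Exit: bottleneck 6, flow now 8.
Augment Hall→C2→C5→StairB→Exit: bottleneck 2, flow now 10.
Augment Hall→C2→StairA→Lobby→Exit: bottleneck 4, flow now 14.
No augmenting path remains; maximum flow = 14.
In the residual graph, reachable from Hall: {Hall, StairC, C2, C5, StairA, StairB, C3}.
Min-cut edges: StairA→Lobby (4), StairB→Exit (4), C3→Exit (6); capacity 4 + 4 + 6 = 14.
This cut is saturated, so no flow can exceed 14.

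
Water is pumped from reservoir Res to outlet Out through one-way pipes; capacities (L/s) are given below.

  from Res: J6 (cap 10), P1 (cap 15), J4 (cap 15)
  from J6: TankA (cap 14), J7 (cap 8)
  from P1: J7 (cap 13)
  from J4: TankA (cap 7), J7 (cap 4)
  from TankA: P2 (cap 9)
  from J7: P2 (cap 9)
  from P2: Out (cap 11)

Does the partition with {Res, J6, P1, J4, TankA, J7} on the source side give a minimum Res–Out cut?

Given cut capacity: 9 + 9 = 18.
Augment Res→J6→TankA→P2→Out: bottleneck 9, flow now 9.
Augment Res→J6→J7→P2→Out: bottleneck 1, flow now 10.
Augment Res→P1→J7→P2→Out: bottleneck 1, flow now 11.
No augmenting path remains; maximum flow = 11.
In the residual graph, reachable from Res: {Res, J6, P1, J4, TankA, J7, P2}.
Min-cut edges: P2→Out (11); capacity 11 = 11.
Cut capacity 18 exceeds the max flow 11, so it is not minimum.

No — its capacity is 18, but the minimum cut has capacity 11.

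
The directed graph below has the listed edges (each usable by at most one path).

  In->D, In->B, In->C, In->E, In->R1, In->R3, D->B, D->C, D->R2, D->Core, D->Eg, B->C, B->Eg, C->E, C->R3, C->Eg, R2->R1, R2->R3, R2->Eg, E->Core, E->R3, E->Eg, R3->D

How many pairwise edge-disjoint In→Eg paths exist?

5

Assign every edge capacity 1; by Menger, the answer equals the max flow.
Path In→D→Eg (+1); total 1.
Path In→B→Eg (+1); total 2.
Path In→C→Eg (+1); total 3.
Path In→E→Eg (+1); total 4.
Path In→R3→D→R2→Eg (+1); total 5.
No residual In→Eg path; max flow = 5.
Certifying cut of size 5: {In→B, In→C, In→D, In→E, In→R3}.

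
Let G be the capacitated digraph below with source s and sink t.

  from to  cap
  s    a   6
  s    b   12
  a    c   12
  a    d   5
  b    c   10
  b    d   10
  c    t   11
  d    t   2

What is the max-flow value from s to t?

13

Augment s→a→c→t: bottleneck 6, flow now 6.
Augment s→b→c→t: bottleneck 5, flow now 11.
Augment s→b→d→t: bottleneck 2, flow now 13.
No augmenting path remains; maximum flow = 13.
In the residual graph, reachable from s: {s, a, b, c, d}.
Min-cut edges: c→t (11), d→t (2); capacity 11 + 2 = 13.
This cut is saturated, so no flow can exceed 13.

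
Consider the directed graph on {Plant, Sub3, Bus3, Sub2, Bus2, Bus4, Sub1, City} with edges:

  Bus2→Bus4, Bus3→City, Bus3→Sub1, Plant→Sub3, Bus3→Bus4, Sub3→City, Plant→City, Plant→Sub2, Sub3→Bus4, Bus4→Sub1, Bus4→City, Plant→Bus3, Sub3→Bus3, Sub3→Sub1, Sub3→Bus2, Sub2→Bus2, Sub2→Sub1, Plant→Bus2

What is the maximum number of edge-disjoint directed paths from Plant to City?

4

Assign every edge capacity 1; by Menger, the answer equals the max flow.
Path Plant→City (+1); total 1.
Path Plant→Sub3→City (+1); total 2.
Path Plant→Bus3→City (+1); total 3.
Path Plant→Bus2→Bus4→City (+1); total 4.
No residual Plant→City path; max flow = 4.
Certifying cut of size 4: {Bus2→Bus4, Plant→Bus3, Plant→City, Plant→Sub3}.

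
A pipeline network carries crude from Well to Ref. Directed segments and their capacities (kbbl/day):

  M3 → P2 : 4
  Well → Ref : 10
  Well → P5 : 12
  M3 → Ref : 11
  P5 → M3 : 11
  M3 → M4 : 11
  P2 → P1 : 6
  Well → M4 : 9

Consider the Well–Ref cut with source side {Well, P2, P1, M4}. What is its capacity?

Edges leaving {Well, P2, P1, M4}: Well→P5 (12), Well→Ref (10).
Cut capacity = 12 + 10 = 22.

22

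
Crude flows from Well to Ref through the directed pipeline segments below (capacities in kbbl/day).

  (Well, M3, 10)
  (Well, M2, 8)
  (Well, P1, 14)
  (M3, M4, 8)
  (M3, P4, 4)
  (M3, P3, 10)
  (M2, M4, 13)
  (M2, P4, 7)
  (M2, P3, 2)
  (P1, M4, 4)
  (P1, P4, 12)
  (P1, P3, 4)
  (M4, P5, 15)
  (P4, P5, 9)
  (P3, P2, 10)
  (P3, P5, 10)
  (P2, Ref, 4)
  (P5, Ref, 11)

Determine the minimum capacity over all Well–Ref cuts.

15

Augment Well→M3→M4→P5→Ref: bottleneck 8, flow now 8.
Augment Well→M3→P4→P5→Ref: bottleneck 2, flow now 10.
Augment Well→M2→M4→P5→Ref: bottleneck 1, flow now 11.
Augment Well→M2→P3→P2→Ref: bottleneck 2, flow now 13.
Augment Well→P1→P3→P2→Ref: bottleneck 2, flow now 15.
No augmenting path remains; maximum flow = 15.
By max-flow min-cut, the minimum cut capacity equals the max flow.
In the residual graph, reachable from Well: {Well, M3, M2, P1, M4, P4, P3, P2, P5}.
Min-cut edges: P2→Ref (4), P5→Ref (11); capacity 4 + 11 = 15.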